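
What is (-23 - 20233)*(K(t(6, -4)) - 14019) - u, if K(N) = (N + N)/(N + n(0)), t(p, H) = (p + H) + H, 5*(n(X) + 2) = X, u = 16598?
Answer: 283932010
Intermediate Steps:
n(X) = -2 + X/5
t(p, H) = p + 2*H (t(p, H) = (H + p) + H = p + 2*H)
K(N) = 2*N/(-2 + N) (K(N) = (N + N)/(N + (-2 + (1/5)*0)) = (2*N)/(N + (-2 + 0)) = (2*N)/(N - 2) = (2*N)/(-2 + N) = 2*N/(-2 + N))
(-23 - 20233)*(K(t(6, -4)) - 14019) - u = (-23 - 20233)*(2*(6 + 2*(-4))/(-2 + (6 + 2*(-4))) - 14019) - 1*16598 = -20256*(2*(6 - 8)/(-2 + (6 - 8)) - 14019) - 16598 = -20256*(2*(-2)/(-2 - 2) - 14019) - 16598 = -20256*(2*(-2)/(-4) - 14019) - 16598 = -20256*(2*(-2)*(-1/4) - 14019) - 16598 = -20256*(1 - 14019) - 16598 = -20256*(-14018) - 16598 = 283948608 - 16598 = 283932010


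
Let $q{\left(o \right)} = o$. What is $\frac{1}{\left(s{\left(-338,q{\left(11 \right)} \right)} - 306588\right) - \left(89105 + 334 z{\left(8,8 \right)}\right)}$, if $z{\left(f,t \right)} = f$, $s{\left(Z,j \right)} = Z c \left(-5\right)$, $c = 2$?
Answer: $- \frac{1}{394985} \approx -2.5317 \cdot 10^{-6}$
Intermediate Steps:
$s{\left(Z,j \right)} = - 10 Z$ ($s{\left(Z,j \right)} = Z 2 \left(-5\right) = 2 Z \left(-5\right) = - 10 Z$)
$\frac{1}{\left(s{\left(-338,q{\left(11 \right)} \right)} - 306588\right) - \left(89105 + 334 z{\left(8,8 \right)}\right)} = \frac{1}{\left(\left(-10\right) \left(-338\right) - 306588\right) - 91777} = \frac{1}{\left(3380 - 306588\right) - 91777} = \frac{1}{-303208 - 91777} = \frac{1}{-394985} = - \frac{1}{394985}$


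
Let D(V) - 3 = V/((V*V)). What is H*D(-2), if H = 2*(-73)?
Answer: -365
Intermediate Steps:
D(V) = 3 + 1/V (D(V) = 3 + V/((V*V)) = 3 + V/(V²) = 3 + V/V² = 3 + 1/V)
H = -146
H*D(-2) = -146*(3 + 1/(-2)) = -146*(3 - ½) = -146*5/2 = -365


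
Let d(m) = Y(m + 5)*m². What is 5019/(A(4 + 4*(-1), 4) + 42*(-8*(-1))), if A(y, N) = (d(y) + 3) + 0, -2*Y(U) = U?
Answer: 1673/113 ≈ 14.805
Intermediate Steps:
Y(U) = -U/2
d(m) = m²*(-5/2 - m/2) (d(m) = (-(m + 5)/2)*m² = (-(5 + m)/2)*m² = (-5/2 - m/2)*m² = m²*(-5/2 - m/2))
A(y, N) = 3 + y²*(-5 - y)/2 (A(y, N) = (y²*(-5 - y)/2 + 3) + 0 = (3 + y²*(-5 - y)/2) + 0 = 3 + y²*(-5 - y)/2)
5019/(A(4 + 4*(-1), 4) + 42*(-8*(-1))) = 5019/((3 - (4 + 4*(-1))²*(5 + (4 + 4*(-1)))/2) + 42*(-8*(-1))) = 5019/((3 - (4 - 4)²*(5 + (4 - 4))/2) + 42*8) = 5019/((3 - ½*0²*(5 + 0)) + 336) = 5019/((3 - ½*0*5) + 336) = 5019/((3 + 0) + 336) = 5019/(3 + 336) = 5019/339 = 5019*(1/339) = 1673/113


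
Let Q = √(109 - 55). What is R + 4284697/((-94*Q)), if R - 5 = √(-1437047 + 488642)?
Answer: 5 - 4284697*√6/1692 + I*√948405 ≈ -6197.9 + 973.86*I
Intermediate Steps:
Q = 3*√6 (Q = √54 = 3*√6 ≈ 7.3485)
R = 5 + I*√948405 (R = 5 + √(-1437047 + 488642) = 5 + √(-948405) = 5 + I*√948405 ≈ 5.0 + 973.86*I)
R + 4284697/((-94*Q)) = (5 + I*√948405) + 4284697/((-282*√6)) = (5 + I*√948405) + 4284697*(-√6/1692) = (5 + I*√948405) - 4284697*√6/1692 = 5 - 4284697*√6/1692 + I*√948405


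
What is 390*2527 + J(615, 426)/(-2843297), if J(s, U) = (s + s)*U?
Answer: 2802153968430/2843297 ≈ 9.8553e+5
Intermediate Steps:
J(s, U) = 2*U*s (J(s, U) = (2*s)*U = 2*U*s)
390*2527 + J(615, 426)/(-2843297) = 390*2527 + (2*426*615)/(-2843297) = 985530 + 523980*(-1/2843297) = 985530 - 523980/2843297 = 2802153968430/2843297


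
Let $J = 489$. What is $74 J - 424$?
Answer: $35762$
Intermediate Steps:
$74 J - 424 = 74 \cdot 489 - 424 = 36186 - 424 = 35762$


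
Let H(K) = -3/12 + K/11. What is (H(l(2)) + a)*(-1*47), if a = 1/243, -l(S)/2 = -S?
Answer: -59173/10692 ≈ -5.5343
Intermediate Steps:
l(S) = 2*S (l(S) = -(-2)*S = 2*S)
H(K) = -¼ + K/11 (H(K) = -3*1/12 + K*(1/11) = -¼ + K/11)
a = 1/243 ≈ 0.0041152
(H(l(2)) + a)*(-1*47) = ((-¼ + (2*2)/11) + 1/243)*(-1*47) = ((-¼ + (1/11)*4) + 1/243)*(-47) = ((-¼ + 4/11) + 1/243)*(-47) = (5/44 + 1/243)*(-47) = (1259/10692)*(-47) = -59173/10692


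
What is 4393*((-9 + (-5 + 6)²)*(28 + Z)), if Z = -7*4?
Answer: 0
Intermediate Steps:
Z = -28
4393*((-9 + (-5 + 6)²)*(28 + Z)) = 4393*((-9 + (-5 + 6)²)*(28 - 28)) = 4393*((-9 + 1²)*0) = 4393*((-9 + 1)*0) = 4393*(-8*0) = 4393*0 = 0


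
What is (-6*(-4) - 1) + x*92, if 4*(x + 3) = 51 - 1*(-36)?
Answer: 1748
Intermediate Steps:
x = 75/4 (x = -3 + (51 - 1*(-36))/4 = -3 + (51 + 36)/4 = -3 + (1/4)*87 = -3 + 87/4 = 75/4 ≈ 18.750)
(-6*(-4) - 1) + x*92 = (-6*(-4) - 1) + (75/4)*92 = (24 - 1) + 1725 = 23 + 1725 = 1748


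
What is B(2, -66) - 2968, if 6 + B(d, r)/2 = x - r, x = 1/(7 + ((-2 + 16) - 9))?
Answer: -17087/6 ≈ -2847.8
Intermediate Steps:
x = 1/12 (x = 1/(7 + (14 - 9)) = 1/(7 + 5) = 1/12 ≈ 0.083333)
B(d, r) = -71/6 - 2*r (B(d, r) = -12 + 2*(1/12 - r) = -12 + (⅙ - 2*r) = -71/6 - 2*r)
B(2, -66) - 2968 = (-71/6 - 2*(-66)) - 2968 = (-71/6 + 132) - 2968 = 721/6 - 2968 = -17087/6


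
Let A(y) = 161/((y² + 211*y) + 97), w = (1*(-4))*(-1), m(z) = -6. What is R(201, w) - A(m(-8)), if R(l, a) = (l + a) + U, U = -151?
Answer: 61343/1133 ≈ 54.142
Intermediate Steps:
w = 4 (w = -4*(-1) = 4)
R(l, a) = -151 + a + l (R(l, a) = (l + a) - 151 = (a + l) - 151 = -151 + a + l)
A(y) = 161/(97 + y² + 211*y)
R(201, w) - A(m(-8)) = (-151 + 4 + 201) - 161/(97 + (-6)² + 211*(-6)) = 54 - 161/(97 + 36 - 1266) = 54 - 161/(-1133) = 54 - 161*(-1)/1133 = 54 - 1*(-161/1133) = 54 + 161/1133 = 61343/1133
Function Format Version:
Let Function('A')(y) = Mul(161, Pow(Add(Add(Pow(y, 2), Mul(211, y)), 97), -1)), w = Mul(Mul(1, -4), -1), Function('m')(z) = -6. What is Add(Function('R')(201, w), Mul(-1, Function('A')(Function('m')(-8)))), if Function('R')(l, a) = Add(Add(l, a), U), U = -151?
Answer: Rational(61343, 1133) ≈ 54.142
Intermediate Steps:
w = 4 (w = Mul(-4, -1) = 4)
Function('R')(l, a) = Add(-151, a, l) (Function('R')(l, a) = Add(Add(l, a), -151) = Add(Add(a, l), -151) = Add(-151, a, l))
Function('A')(y) = Mul(161, Pow(Add(97, Pow(y, 2), Mul(211, y)), -1))
Add(Function('R')(201, w), Mul(-1, Function('A')(Function('m')(-8)))) = Add(Add(-151, 4, 201), Mul(-1, Mul(161, Pow(Add(97, Pow(-6, 2), Mul(211, -6)), -1)))) = Add(54, Mul(-1, Mul(161, Pow(Add(97, 36, -1266), -1)))) = Add(54, Mul(-1, Mul(161, Pow(-1133, -1)))) = Add(54, Mul(-1, Mul(161, Rational(-1, 1133)))) = Add(54, Mul(-1, Rational(-161, 1133))) = Add(54, Rational(161, 1133)) = Rational(61343, 1133)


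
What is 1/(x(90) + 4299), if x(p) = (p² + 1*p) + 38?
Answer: 1/12527 ≈ 7.9828e-5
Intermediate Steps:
x(p) = 38 + p + p² (x(p) = (p² + p) + 38 = (p + p²) + 38 = 38 + p + p²)
1/(x(90) + 4299) = 1/((38 + 90 + 90²) + 4299) = 1/((38 + 90 + 8100) + 4299) = 1/(8228 + 4299) = 1/12527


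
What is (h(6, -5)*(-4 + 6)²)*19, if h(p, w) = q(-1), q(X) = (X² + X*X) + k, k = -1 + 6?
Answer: 532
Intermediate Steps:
k = 5
q(X) = 5 + 2*X² (q(X) = (X² + X*X) + 5 = (X² + X²) + 5 = 2*X² + 5 = 5 + 2*X²)
h(p, w) = 7 (h(p, w) = 5 + 2*(-1)² = 5 + 2*1 = 5 + 2 = 7)
(h(6, -5)*(-4 + 6)²)*19 = (7*(-4 + 6)²)*19 = (7*2²)*19 = (7*4)*19 = 28*19 = 532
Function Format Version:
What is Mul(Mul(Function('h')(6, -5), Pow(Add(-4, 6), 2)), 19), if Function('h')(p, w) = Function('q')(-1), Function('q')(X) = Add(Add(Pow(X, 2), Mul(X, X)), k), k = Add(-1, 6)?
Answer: 532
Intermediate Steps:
k = 5
Function('q')(X) = Add(5, Mul(2, Pow(X, 2))) (Function('q')(X) = Add(Add(Pow(X, 2), Mul(X, X)), 5) = Add(Add(Pow(X, 2), Pow(X, 2)), 5) = Add(Mul(2, Pow(X, 2)), 5) = Add(5, Mul(2, Pow(X, 2))))
Function('h')(p, w) = 7 (Function('h')(p, w) = Add(5, Mul(2, Pow(-1, 2))) = Add(5, Mul(2, 1)) = Add(5, 2) = 7)
Mul(Mul(Function('h')(6, -5), Pow(Add(-4, 6), 2)), 19) = Mul(Mul(7, Pow(Add(-4, 6), 2)), 19) = Mul(Mul(7, Pow(2, 2)), 19) = Mul(Mul(7, 4), 19) = Mul(28, 19) = 532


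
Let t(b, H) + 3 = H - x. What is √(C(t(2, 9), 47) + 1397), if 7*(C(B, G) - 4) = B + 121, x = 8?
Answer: √1418 ≈ 37.656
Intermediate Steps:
t(b, H) = -11 + H (t(b, H) = -3 + (H - 1*8) = -3 + (H - 8) = -3 + (-8 + H) = -11 + H)
C(B, G) = 149/7 + B/7 (C(B, G) = 4 + (B + 121)/7 = 4 + (121 + B)/7 = 4 + (121/7 + B/7) = 149/7 + B/7)
√(C(t(2, 9), 47) + 1397) = √((149/7 + (-11 + 9)/7) + 1397) = √((149/7 + (⅐)*(-2)) + 1397) = √((149/7 - 2/7) + 1397) = √(21 + 1397) = √1418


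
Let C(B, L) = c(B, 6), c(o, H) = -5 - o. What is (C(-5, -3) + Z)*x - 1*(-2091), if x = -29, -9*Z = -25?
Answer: 18094/9 ≈ 2010.4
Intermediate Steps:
Z = 25/9 (Z = -⅑*(-25) = 25/9 ≈ 2.7778)
C(B, L) = -5 - B
(C(-5, -3) + Z)*x - 1*(-2091) = ((-5 - 1*(-5)) + 25/9)*(-29) - 1*(-2091) = ((-5 + 5) + 25/9)*(-29) + 2091 = (0 + 25/9)*(-29) + 2091 = (25/9)*(-29) + 2091 = -725/9 + 2091 = 18094/9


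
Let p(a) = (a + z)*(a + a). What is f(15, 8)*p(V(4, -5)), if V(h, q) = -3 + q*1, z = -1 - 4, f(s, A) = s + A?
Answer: 4784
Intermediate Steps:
f(s, A) = A + s
z = -5
V(h, q) = -3 + q
p(a) = 2*a*(-5 + a) (p(a) = (a - 5)*(a + a) = (-5 + a)*(2*a) = 2*a*(-5 + a))
f(15, 8)*p(V(4, -5)) = (8 + 15)*(2*(-3 - 5)*(-5 + (-3 - 5))) = 23*(2*(-8)*(-5 - 8)) = 23*(2*(-8)*(-13)) = 23*208 = 4784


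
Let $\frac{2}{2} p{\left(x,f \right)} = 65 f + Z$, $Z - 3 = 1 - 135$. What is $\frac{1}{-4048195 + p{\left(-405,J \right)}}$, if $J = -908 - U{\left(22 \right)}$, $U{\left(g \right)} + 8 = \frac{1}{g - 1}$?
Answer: $- \frac{21}{86243411} \approx -2.435 \cdot 10^{-7}$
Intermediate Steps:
$U{\left(g \right)} = -8 + \frac{1}{-1 + g}$ ($U{\left(g \right)} = -8 + \frac{1}{g - 1} = -8 + \frac{1}{-1 + g}$)
$Z = -131$ ($Z = 3 + \left(1 - 135\right) = 3 - 134 = -131$)
$J = - \frac{18901}{21}$ ($J = -908 - \frac{9 - 176}{-1 + 22} = -908 - \frac{9 - 176}{21} = -908 - \frac{1}{21} \left(-167\right) = -908 - - \frac{167}{21} = -908 + \frac{167}{21} = - \frac{18901}{21} \approx -900.05$)
$p{\left(x,f \right)} = -131 + 65 f$ ($p{\left(x,f \right)} = 65 f - 131 = -131 + 65 f$)
$\frac{1}{-4048195 + p{\left(-405,J \right)}} = \frac{1}{-4048195 + \left(-131 + 65 \left(- \frac{18901}{21}\right)\right)} = \frac{1}{-4048195 - \frac{1231316}{21}} = \frac{1}{- \frac{86243411}{21}} = - \frac{21}{86243411}$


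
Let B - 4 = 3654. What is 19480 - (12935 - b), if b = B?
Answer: 10203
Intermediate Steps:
B = 3658 (B = 4 + 3654 = 3658)
b = 3658
19480 - (12935 - b) = 19480 - (12935 - 1*3658) = 19480 - (12935 - 3658) = 19480 - 1*9277 = 19480 - 9277 = 10203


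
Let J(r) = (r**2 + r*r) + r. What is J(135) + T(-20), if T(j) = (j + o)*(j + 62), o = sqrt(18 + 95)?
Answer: 35745 + 42*sqrt(113) ≈ 36191.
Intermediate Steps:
o = sqrt(113) ≈ 10.630
T(j) = (62 + j)*(j + sqrt(113)) (T(j) = (j + sqrt(113))*(j + 62) = (j + sqrt(113))*(62 + j) = (62 + j)*(j + sqrt(113)))
J(r) = r + 2*r**2 (J(r) = (r**2 + r**2) + r = 2*r**2 + r = r + 2*r**2)
J(135) + T(-20) = 135*(1 + 2*135) + ((-20)**2 + 62*(-20) + 62*sqrt(113) - 20*sqrt(113)) = 135*(1 + 270) + (400 - 1240 + 62*sqrt(113) - 20*sqrt(113)) = 135*271 + (-840 + 42*sqrt(113)) = 36585 + (-840 + 42*sqrt(113)) = 35745 + 42*sqrt(113)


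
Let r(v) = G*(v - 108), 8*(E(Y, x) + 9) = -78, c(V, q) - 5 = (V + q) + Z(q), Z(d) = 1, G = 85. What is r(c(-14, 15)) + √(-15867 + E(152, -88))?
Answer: -8585 + I*√63543/2 ≈ -8585.0 + 126.04*I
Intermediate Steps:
c(V, q) = 6 + V + q (c(V, q) = 5 + ((V + q) + 1) = 5 + (1 + V + q) = 6 + V + q)
E(Y, x) = -75/4 (E(Y, x) = -9 + (⅛)*(-78) = -9 - 39/4 = -75/4)
r(v) = -9180 + 85*v (r(v) = 85*(v - 108) = 85*(-108 + v) = -9180 + 85*v)
r(c(-14, 15)) + √(-15867 + E(152, -88)) = (-9180 + 85*(6 - 14 + 15)) + √(-15867 - 75/4) = (-9180 + 85*7) + √(-63543/4) = (-9180 + 595) + I*√63543/2 = -8585 + I*√63543/2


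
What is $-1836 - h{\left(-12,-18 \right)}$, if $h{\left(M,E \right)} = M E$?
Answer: $-2052$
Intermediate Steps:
$h{\left(M,E \right)} = E M$
$-1836 - h{\left(-12,-18 \right)} = -1836 - \left(-18\right) \left(-12\right) = -1836 - 216 = -2052$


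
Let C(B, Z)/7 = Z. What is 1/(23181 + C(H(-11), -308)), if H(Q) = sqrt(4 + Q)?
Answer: 1/21025 ≈ 4.7562e-5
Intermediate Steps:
C(B, Z) = 7*Z
1/(23181 + C(H(-11), -308)) = 1/(23181 + 7*(-308)) = 1/(23181 - 2156) = 1/21025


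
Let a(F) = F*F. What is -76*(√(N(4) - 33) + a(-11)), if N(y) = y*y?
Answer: -9196 - 76*I*√17 ≈ -9196.0 - 313.36*I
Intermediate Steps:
a(F) = F²
N(y) = y²
-76*(√(N(4) - 33) + a(-11)) = -76*(√(4² - 33) + (-11)²) = -76*(√(16 - 33) + 121) = -76*(√(-17) + 121) = -76*(I*√17 + 121) = -76*(121 + I*√17) = -9196 - 76*I*√17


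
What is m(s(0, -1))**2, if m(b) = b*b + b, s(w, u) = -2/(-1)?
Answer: 36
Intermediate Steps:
s(w, u) = 2 (s(w, u) = -2*(-1) = 2)
m(b) = b + b**2 (m(b) = b**2 + b = b + b**2)
m(s(0, -1))**2 = (2*(1 + 2))**2 = (2*3)**2 = 6**2 = 36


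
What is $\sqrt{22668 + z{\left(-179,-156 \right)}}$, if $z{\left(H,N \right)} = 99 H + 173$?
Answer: $32 \sqrt{5} \approx 71.554$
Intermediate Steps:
$z{\left(H,N \right)} = 173 + 99 H$
$\sqrt{22668 + z{\left(-179,-156 \right)}} = \sqrt{22668 + \left(173 + 99 \left(-179\right)\right)} = \sqrt{22668 + \left(173 - 17721\right)} = \sqrt{22668 - 17548} = \sqrt{5120} = 32 \sqrt{5}$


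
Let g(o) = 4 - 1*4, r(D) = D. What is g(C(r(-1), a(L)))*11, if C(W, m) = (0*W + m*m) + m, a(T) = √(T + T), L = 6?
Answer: 0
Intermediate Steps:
a(T) = √2*√T (a(T) = √(2*T) = √2*√T)
C(W, m) = m + m² (C(W, m) = (0 + m²) + m = m² + m = m + m²)
g(o) = 0 (g(o) = 4 - 4 = 0)
g(C(r(-1), a(L)))*11 = 0*11 = 0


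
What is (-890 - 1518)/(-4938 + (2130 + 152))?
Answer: 301/332 ≈ 0.90663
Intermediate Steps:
(-890 - 1518)/(-4938 + (2130 + 152)) = -2408/(-4938 + 2282) = -2408/(-2656) = -2408*(-1/2656) = 301/332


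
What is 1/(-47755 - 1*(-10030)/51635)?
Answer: -10327/493163879 ≈ -2.0940e-5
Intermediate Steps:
1/(-47755 - 1*(-10030)/51635) = 1/(-47755 + 10030*(1/51635)) = 1/(-47755 + 2006/10327) = 1/(-493163879/10327) = -10327/493163879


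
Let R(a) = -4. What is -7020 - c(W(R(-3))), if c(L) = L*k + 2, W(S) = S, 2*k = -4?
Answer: -7030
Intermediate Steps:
k = -2 (k = (1/2)*(-4) = -2)
c(L) = 2 - 2*L (c(L) = L*(-2) + 2 = -2*L + 2 = 2 - 2*L)
-7020 - c(W(R(-3))) = -7020 - (2 - 2*(-4)) = -7020 - (2 + 8) = -7020 - 1*10 = -7020 - 10 = -7030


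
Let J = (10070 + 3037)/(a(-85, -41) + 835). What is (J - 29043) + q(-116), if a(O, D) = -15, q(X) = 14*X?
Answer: -25133833/820 ≈ -30651.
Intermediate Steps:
J = 13107/820 (J = (10070 + 3037)/(-15 + 835) = 13107/820 ≈ 15.984)
(J - 29043) + q(-116) = (13107/820 - 29043) + 14*(-116) = -23802153/820 - 1624 = -25133833/820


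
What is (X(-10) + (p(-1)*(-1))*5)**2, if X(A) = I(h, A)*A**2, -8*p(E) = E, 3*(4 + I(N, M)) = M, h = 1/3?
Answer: 310288225/576 ≈ 5.3870e+5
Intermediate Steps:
h = 1/3 ≈ 0.33333
I(N, M) = -4 + M/3
p(E) = -E/8
X(A) = A**2*(-4 + A/3) (X(A) = (-4 + A/3)*A**2 = A**2*(-4 + A/3))
(X(-10) + (p(-1)*(-1))*5)**2 = ((1/3)*(-10)**2*(-12 - 10) + (-1/8*(-1)*(-1))*5)**2 = ((1/3)*100*(-22) + ((1/8)*(-1))*5)**2 = (-2200/3 - 1/8*5)**2 = (-2200/3 - 5/8)**2 = (-17615/24)**2 = 310288225/576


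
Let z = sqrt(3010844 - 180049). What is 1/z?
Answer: sqrt(23395)/257345 ≈ 0.00059436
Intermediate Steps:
z = 11*sqrt(23395) (z = sqrt(2830795) = 11*sqrt(23395) ≈ 1682.5)
1/z = 1/(11*sqrt(23395)) = sqrt(23395)/257345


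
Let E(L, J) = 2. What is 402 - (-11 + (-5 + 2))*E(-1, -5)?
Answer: 430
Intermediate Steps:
402 - (-11 + (-5 + 2))*E(-1, -5) = 402 - (-11 + (-5 + 2))*2 = 402 - (-11 - 3)*2 = 402 - (-14)*2 = 402 - 1*(-28) = 402 + 28 = 430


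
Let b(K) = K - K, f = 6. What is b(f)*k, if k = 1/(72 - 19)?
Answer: 0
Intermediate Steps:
b(K) = 0
k = 1/53 ≈ 0.018868
b(f)*k = 0*(1/53) = 0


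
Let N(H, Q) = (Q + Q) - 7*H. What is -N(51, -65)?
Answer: 487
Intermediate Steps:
N(H, Q) = -7*H + 2*Q (N(H, Q) = 2*Q - 7*H = -7*H + 2*Q)
-N(51, -65) = -(-7*51 + 2*(-65)) = -(-357 - 130) = -1*(-487) = 487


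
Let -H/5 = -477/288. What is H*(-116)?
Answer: -7685/8 ≈ -960.63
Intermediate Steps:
H = 265/32 (H = -(-2385)/288 = -5*(-53/32) = 265/32 ≈ 8.2813)
H*(-116) = (265/32)*(-116) = -7685/8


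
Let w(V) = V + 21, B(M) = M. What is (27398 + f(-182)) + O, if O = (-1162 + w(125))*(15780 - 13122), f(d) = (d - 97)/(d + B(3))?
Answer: -478489991/179 ≈ -2.6731e+6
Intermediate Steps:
f(d) = (-97 + d)/(3 + d) (f(d) = (d - 97)/(d + 3) = (-97 + d)/(3 + d))
w(V) = 21 + V
O = -2700528 (O = (-1162 + (21 + 125))*(15780 - 13122) = (-1162 + 146)*2658 = -1016*2658 = -2700528)
(27398 + f(-182)) + O = (27398 + (-97 - 182)/(3 - 182)) - 2700528 = (27398 - 279/(-179)) - 2700528 = (27398 - 1/179*(-279)) - 2700528 = (27398 + 279/179) - 2700528 = 4904521/179 - 2700528 = -478489991/179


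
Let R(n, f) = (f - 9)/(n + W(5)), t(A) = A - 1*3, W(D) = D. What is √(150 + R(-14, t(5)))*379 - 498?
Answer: -498 + 379*√1357/3 ≈ 4155.8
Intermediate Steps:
t(A) = -3 + A (t(A) = A - 3 = -3 + A)
R(n, f) = (-9 + f)/(5 + n) (R(n, f) = (f - 9)/(n + 5) = (-9 + f)/(5 + n))
√(150 + R(-14, t(5)))*379 - 498 = √(150 + (-9 + (-3 + 5))/(5 - 14))*379 - 498 = √(150 + (-9 + 2)/(-9))*379 - 498 = √(150 - ⅑*(-7))*379 - 498 = √(150 + 7/9)*379 - 498 = √(1357/9)*379 - 498 = (√1357/3)*379 - 498 = 379*√1357/3 - 498 = -498 + 379*√1357/3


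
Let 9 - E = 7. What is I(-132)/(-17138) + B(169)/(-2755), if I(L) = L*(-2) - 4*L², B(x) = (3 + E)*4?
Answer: 91360/22591 ≈ 4.0441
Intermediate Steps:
E = 2 (E = 9 - 1*7 = 9 - 7 = 2)
B(x) = 20 (B(x) = (3 + 2)*4 = 5*4 = 20)
I(L) = -4*L² - 2*L (I(L) = -2*L - 4*L² = -4*L² - 2*L)
I(-132)/(-17138) + B(169)/(-2755) = -2*(-132)*(1 + 2*(-132))/(-17138) + 20/(-2755) = -2*(-132)*(1 - 264)*(-1/17138) + 20*(-1/2755) = -2*(-132)*(-263)*(-1/17138) - 4/551 = -69432*(-1/17138) - 4/551 = 3156/779 - 4/551 = 91360/22591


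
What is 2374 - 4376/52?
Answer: 29768/13 ≈ 2289.8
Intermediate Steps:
2374 - 4376/52 = 2374 - 4376*1/52 = 2374 - 1094/13 = 29768/13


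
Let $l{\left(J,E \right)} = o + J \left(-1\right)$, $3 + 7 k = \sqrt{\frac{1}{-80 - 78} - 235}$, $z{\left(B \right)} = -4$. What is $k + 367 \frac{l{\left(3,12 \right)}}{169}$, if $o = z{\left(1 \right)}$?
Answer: $- \frac{18490}{1183} + \frac{i \sqrt{5866698}}{1106} \approx -15.63 + 2.19 i$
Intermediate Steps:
$o = -4$
$k = - \frac{3}{7} + \frac{i \sqrt{5866698}}{1106}$ ($k = - \frac{3}{7} + \frac{\sqrt{\frac{1}{-80 - 78} - 235}}{7} = - \frac{3}{7} + \frac{\sqrt{\frac{1}{-158} - 235}}{7} = - \frac{3}{7} + \frac{\sqrt{- \frac{1}{158} - 235}}{7} = - \frac{3}{7} + \frac{\sqrt{- \frac{37131}{158}}}{7} = - \frac{3}{7} + \frac{\frac{1}{158} i \sqrt{5866698}}{7} = - \frac{3}{7} + \frac{i \sqrt{5866698}}{1106} \approx -0.42857 + 2.19 i$)
$l{\left(J,E \right)} = -4 - J$ ($l{\left(J,E \right)} = -4 + J \left(-1\right) = -4 - J$)
$k + 367 \frac{l{\left(3,12 \right)}}{169} = \left(- \frac{3}{7} + \frac{i \sqrt{5866698}}{1106}\right) + 367 \frac{-4 - 3}{169} = \left(- \frac{3}{7} + \frac{i \sqrt{5866698}}{1106}\right) + 367 \left(-4 - 3\right) \frac{1}{169} = \left(- \frac{3}{7} + \frac{i \sqrt{5866698}}{1106}\right) + 367 \left(\left(-7\right) \frac{1}{169}\right) = \left(- \frac{3}{7} + \frac{i \sqrt{5866698}}{1106}\right) + 367 \left(- \frac{7}{169}\right) = \left(- \frac{3}{7} + \frac{i \sqrt{5866698}}{1106}\right) - \frac{2569}{169} = - \frac{18490}{1183} + \frac{i \sqrt{5866698}}{1106}$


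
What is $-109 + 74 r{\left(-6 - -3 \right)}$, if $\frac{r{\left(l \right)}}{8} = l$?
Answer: $-1885$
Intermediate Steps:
$r{\left(l \right)} = 8 l$
$-109 + 74 r{\left(-6 - -3 \right)} = -109 + 74 \cdot 8 \left(-6 - -3\right) = -109 + 74 \cdot 8 \left(-6 + 3\right) = -109 + 74 \cdot 8 \left(-3\right) = -109 + 74 \left(-24\right) = -109 - 1776 = -1885$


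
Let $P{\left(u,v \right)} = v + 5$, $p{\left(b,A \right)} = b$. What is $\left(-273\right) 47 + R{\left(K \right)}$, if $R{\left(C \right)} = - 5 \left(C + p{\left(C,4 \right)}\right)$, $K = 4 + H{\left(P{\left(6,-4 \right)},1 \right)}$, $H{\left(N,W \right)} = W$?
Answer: $-12881$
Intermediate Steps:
$P{\left(u,v \right)} = 5 + v$
$K = 5$ ($K = 4 + 1 = 5$)
$R{\left(C \right)} = - 10 C$ ($R{\left(C \right)} = - 5 \left(C + C\right) = - 5 \cdot 2 C = - 10 C$)
$\left(-273\right) 47 + R{\left(K \right)} = \left(-273\right) 47 - 50 = -12831 - 50 = -12881$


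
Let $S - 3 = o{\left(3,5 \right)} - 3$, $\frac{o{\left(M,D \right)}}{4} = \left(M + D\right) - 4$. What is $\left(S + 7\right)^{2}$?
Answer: $529$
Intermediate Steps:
$o{\left(M,D \right)} = -16 + 4 D + 4 M$ ($o{\left(M,D \right)} = 4 \left(\left(M + D\right) - 4\right) = 4 \left(\left(D + M\right) - 4\right) = 4 \left(-4 + D + M\right) = -16 + 4 D + 4 M$)
$S = 16$ ($S = 3 + \left(\left(-16 + 4 \cdot 5 + 4 \cdot 3\right) - 3\right) = 3 + \left(\left(-16 + 20 + 12\right) - 3\right) = 3 + \left(16 - 3\right) = 3 + 13 = 16$)
$\left(S + 7\right)^{2} = \left(16 + 7\right)^{2} = 23^{2} = 529$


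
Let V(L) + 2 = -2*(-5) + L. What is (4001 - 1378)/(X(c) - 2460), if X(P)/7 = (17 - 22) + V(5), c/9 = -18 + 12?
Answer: -2623/2404 ≈ -1.0911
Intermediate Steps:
V(L) = 8 + L (V(L) = -2 + (-2*(-5) + L) = -2 + (10 + L) = 8 + L)
c = -54 (c = 9*(-18 + 12) = 9*(-6) = -54)
X(P) = 56 (X(P) = 7*((17 - 22) + (8 + 5)) = 7*(-5 + 13) = 7*8 = 56)
(4001 - 1378)/(X(c) - 2460) = (4001 - 1378)/(56 - 2460) = 2623/(-2404) = 2623*(-1/2404) = -2623/2404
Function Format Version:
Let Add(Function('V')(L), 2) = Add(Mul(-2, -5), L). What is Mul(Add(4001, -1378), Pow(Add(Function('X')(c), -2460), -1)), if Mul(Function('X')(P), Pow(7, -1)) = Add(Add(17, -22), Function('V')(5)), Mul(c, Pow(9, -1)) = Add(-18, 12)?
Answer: Rational(-2623, 2404) ≈ -1.0911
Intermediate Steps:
Function('V')(L) = Add(8, L) (Function('V')(L) = Add(-2, Add(Mul(-2, -5), L)) = Add(-2, Add(10, L)) = Add(8, L))
c = -54 (c = Mul(9, Add(-18, 12)) = Mul(9, -6) = -54)
Function('X')(P) = 56 (Function('X')(P) = Mul(7, Add(Add(17, -22), Add(8, 5))) = Mul(7, Add(-5, 13)) = Mul(7, 8) = 56)
Mul(Add(4001, -1378), Pow(Add(Function('X')(c), -2460), -1)) = Mul(Add(4001, -1378), Pow(Add(56, -2460), -1)) = Mul(2623, Pow(-2404, -1)) = Mul(2623, Rational(-1, 2404)) = Rational(-2623, 2404)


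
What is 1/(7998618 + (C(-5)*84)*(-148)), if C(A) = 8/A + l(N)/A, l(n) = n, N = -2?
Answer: 5/40067682 ≈ 1.2479e-7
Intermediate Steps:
C(A) = 6/A (C(A) = 8/A - 2/A = 6/A)
1/(7998618 + (C(-5)*84)*(-148)) = 1/(7998618 + ((6/(-5))*84)*(-148)) = 1/(7998618 + ((6*(-⅕))*84)*(-148)) = 1/(7998618 - 6/5*84*(-148)) = 1/(7998618 - 504/5*(-148)) = 1/(7998618 + 74592/5) = 1/(40067682/5) = 5/40067682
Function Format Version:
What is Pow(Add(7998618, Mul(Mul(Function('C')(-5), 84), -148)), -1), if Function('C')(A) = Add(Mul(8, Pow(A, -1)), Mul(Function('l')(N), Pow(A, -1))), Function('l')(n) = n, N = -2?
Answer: Rational(5, 40067682) ≈ 1.2479e-7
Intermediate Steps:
Function('C')(A) = Mul(6, Pow(A, -1)) (Function('C')(A) = Add(Mul(8, Pow(A, -1)), Mul(-2, Pow(A, -1))) = Mul(6, Pow(A, -1)))
Pow(Add(7998618, Mul(Mul(Function('C')(-5), 84), -148)), -1) = Pow(Add(7998618, Mul(Mul(Mul(6, Pow(-5, -1)), 84), -148)), -1) = Pow(Add(7998618, Mul(Mul(Mul(6, Rational(-1, 5)), 84), -148)), -1) = Pow(Add(7998618, Mul(Mul(Rational(-6, 5), 84), -148)), -1) = Pow(Add(7998618, Mul(Rational(-504, 5), -148)), -1) = Pow(Add(7998618, Rational(74592, 5)), -1) = Pow(Rational(40067682, 5), -1) = Rational(5, 40067682)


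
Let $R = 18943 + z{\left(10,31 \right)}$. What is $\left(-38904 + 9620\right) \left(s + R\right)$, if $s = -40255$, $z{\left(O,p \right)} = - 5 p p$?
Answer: $764810228$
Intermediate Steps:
$z{\left(O,p \right)} = - 5 p^{2}$
$R = 14138$ ($R = 18943 - 5 \cdot 31^{2} = 18943 - 4805 = 14138$)
$\left(-38904 + 9620\right) \left(s + R\right) = \left(-38904 + 9620\right) \left(-40255 + 14138\right) = \left(-29284\right) \left(-26117\right) = 764810228$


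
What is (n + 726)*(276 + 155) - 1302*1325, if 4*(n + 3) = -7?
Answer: -5657165/4 ≈ -1.4143e+6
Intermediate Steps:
n = -19/4 (n = -3 + (1/4)*(-7) = -3 - 7/4 = -19/4 ≈ -4.7500)
(n + 726)*(276 + 155) - 1302*1325 = (-19/4 + 726)*(276 + 155) - 1302*1325 = (2885/4)*431 - 1725150 = 1243435/4 - 1725150 = -5657165/4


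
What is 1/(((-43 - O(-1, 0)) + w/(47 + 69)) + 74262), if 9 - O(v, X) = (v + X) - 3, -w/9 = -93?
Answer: 116/8608733 ≈ 1.3475e-5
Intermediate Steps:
w = 837 (w = -9*(-93) = 837)
O(v, X) = 12 - X - v (O(v, X) = 9 - ((v + X) - 3) = 9 - ((X + v) - 3) = 9 - (-3 + X + v) = 9 + (3 - X - v) = 12 - X - v)
1/(((-43 - O(-1, 0)) + w/(47 + 69)) + 74262) = 1/(((-43 - (12 - 1*0 - 1*(-1))) + 837/(47 + 69)) + 74262) = 1/(((-43 - (12 + 0 + 1)) + 837/116) + 74262) = 1/(((-43 - 1*13) + (1/116)*837) + 74262) = 1/(((-43 - 13) + 837/116) + 74262) = 1/((-56 + 837/116) + 74262) = 1/(-5659/116 + 74262) = 1/(8608733/116) = 116/8608733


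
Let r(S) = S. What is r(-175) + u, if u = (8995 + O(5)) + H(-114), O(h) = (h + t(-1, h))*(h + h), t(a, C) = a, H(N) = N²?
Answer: 21856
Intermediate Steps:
O(h) = 2*h*(-1 + h) (O(h) = (h - 1)*(h + h) = (-1 + h)*(2*h) = 2*h*(-1 + h))
u = 22031 (u = (8995 + 2*5*(-1 + 5)) + (-114)² = (8995 + 2*5*4) + 12996 = (8995 + 40) + 12996 = 9035 + 12996 = 22031)
r(-175) + u = -175 + 22031 = 21856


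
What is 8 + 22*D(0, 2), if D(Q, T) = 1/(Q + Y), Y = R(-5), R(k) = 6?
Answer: 35/3 ≈ 11.667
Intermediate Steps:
Y = 6
D(Q, T) = 1/(6 + Q) (D(Q, T) = 1/(Q + 6) = 1/(6 + Q))
8 + 22*D(0, 2) = 8 + 22/(6 + 0) = 8 + 22/6 = 8 + 22*(⅙) = 8 + 11/3 = 35/3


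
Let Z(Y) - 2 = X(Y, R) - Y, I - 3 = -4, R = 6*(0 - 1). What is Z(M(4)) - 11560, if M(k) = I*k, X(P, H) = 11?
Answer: -11543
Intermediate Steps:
R = -6 (R = 6*(-1) = -6)
I = -1 (I = 3 - 4 = -1)
M(k) = -k
Z(Y) = 13 - Y (Z(Y) = 2 + (11 - Y) = 13 - Y)
Z(M(4)) - 11560 = (13 - (-1)*4) - 11560 = (13 - 1*(-4)) - 11560 = (13 + 4) - 11560 = 17 - 11560 = -11543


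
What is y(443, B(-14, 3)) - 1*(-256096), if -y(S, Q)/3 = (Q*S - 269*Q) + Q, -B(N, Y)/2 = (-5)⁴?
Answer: 912346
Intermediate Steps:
B(N, Y) = -1250 (B(N, Y) = -2*(-5)⁴ = -2*625 = -1250)
y(S, Q) = 804*Q - 3*Q*S (y(S, Q) = -3*((Q*S - 269*Q) + Q) = -3*((-269*Q + Q*S) + Q) = -3*(-268*Q + Q*S) = 804*Q - 3*Q*S)
y(443, B(-14, 3)) - 1*(-256096) = 3*(-1250)*(268 - 1*443) - 1*(-256096) = 3*(-1250)*(268 - 443) + 256096 = 3*(-1250)*(-175) + 256096 = 656250 + 256096 = 912346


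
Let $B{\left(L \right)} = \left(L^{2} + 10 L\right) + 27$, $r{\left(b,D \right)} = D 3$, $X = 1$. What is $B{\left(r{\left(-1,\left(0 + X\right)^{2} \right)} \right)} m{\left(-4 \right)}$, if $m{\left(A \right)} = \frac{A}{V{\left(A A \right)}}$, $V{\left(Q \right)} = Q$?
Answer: $- \frac{33}{2} \approx -16.5$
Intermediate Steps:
$r{\left(b,D \right)} = 3 D$
$m{\left(A \right)} = \frac{1}{A}$ ($m{\left(A \right)} = \frac{A}{A A} = \frac{A}{A^{2}} = \frac{1}{A}$)
$B{\left(L \right)} = 27 + L^{2} + 10 L$
$B{\left(r{\left(-1,\left(0 + X\right)^{2} \right)} \right)} m{\left(-4 \right)} = \frac{27 + \left(3 \left(0 + 1\right)^{2}\right)^{2} + 10 \cdot 3 \left(0 + 1\right)^{2}}{-4} = \left(27 + \left(3 \cdot 1^{2}\right)^{2} + 10 \cdot 3 \cdot 1^{2}\right) \left(- \frac{1}{4}\right) = \left(27 + \left(3 \cdot 1\right)^{2} + 10 \cdot 3 \cdot 1\right) \left(- \frac{1}{4}\right) = \left(27 + 3^{2} + 10 \cdot 3\right) \left(- \frac{1}{4}\right) = \left(27 + 9 + 30\right) \left(- \frac{1}{4}\right) = 66 \left(- \frac{1}{4}\right) = - \frac{33}{2}$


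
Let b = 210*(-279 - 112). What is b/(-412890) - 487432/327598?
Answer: -2905945445/2254365637 ≈ -1.2890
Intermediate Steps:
b = -82110 (b = 210*(-391) = -82110)
b/(-412890) - 487432/327598 = -82110/(-412890) - 487432/327598 = -82110*(-1/412890) - 487432*1/327598 = 2737/13763 - 243716/163799 = -2905945445/2254365637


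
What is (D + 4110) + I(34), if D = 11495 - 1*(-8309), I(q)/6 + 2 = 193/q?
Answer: 406913/17 ≈ 23936.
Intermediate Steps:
I(q) = -12 + 1158/q (I(q) = -12 + 6*(193/q) = -12 + 1158/q)
D = 19804 (D = 11495 + 8309 = 19804)
(D + 4110) + I(34) = (19804 + 4110) + (-12 + 1158/34) = 23914 + (-12 + 1158*(1/34)) = 23914 + (-12 + 579/17) = 23914 + 375/17 = 406913/17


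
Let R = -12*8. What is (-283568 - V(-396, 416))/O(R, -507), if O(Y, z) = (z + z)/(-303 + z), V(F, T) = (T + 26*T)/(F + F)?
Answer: -421077420/1859 ≈ -2.2651e+5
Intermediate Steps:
V(F, T) = 27*T/(2*F) (V(F, T) = (27*T)/((2*F)) = (27*T)*(1/(2*F)) = 27*T/(2*F))
R = -96
O(Y, z) = 2*z/(-303 + z) (O(Y, z) = (2*z)/(-303 + z) = 2*z/(-303 + z))
(-283568 - V(-396, 416))/O(R, -507) = (-283568 - 27*416/(2*(-396)))/((2*(-507)/(-303 - 507))) = (-283568 - 27*416*(-1)/(2*396))/((2*(-507)/(-810))) = (-283568 - 1*(-156/11))/((2*(-507)*(-1/810))) = (-283568 + 156/11)/(169/135) = -3119092/11*135/169 = -421077420/1859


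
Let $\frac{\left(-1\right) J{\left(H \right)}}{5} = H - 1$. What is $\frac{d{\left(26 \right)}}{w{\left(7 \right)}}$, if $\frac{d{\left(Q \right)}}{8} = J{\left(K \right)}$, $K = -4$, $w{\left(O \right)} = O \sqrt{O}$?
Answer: $\frac{200 \sqrt{7}}{49} \approx 10.799$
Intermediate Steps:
$w{\left(O \right)} = O^{\frac{3}{2}}$
$J{\left(H \right)} = 5 - 5 H$ ($J{\left(H \right)} = - 5 \left(H - 1\right) = - 5 \left(-1 + H\right) = 5 - 5 H$)
$d{\left(Q \right)} = 200$ ($d{\left(Q \right)} = 8 \left(5 - -20\right) = 8 \left(5 + 20\right) = 8 \cdot 25 = 200$)
$\frac{d{\left(26 \right)}}{w{\left(7 \right)}} = \frac{200}{7^{\frac{3}{2}}} = \frac{200}{7 \sqrt{7}} = 200 \frac{\sqrt{7}}{49} = \frac{200 \sqrt{7}}{49}$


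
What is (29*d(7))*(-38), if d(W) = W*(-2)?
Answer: 15428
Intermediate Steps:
d(W) = -2*W
(29*d(7))*(-38) = (29*(-2*7))*(-38) = (29*(-14))*(-38) = -406*(-38) = 15428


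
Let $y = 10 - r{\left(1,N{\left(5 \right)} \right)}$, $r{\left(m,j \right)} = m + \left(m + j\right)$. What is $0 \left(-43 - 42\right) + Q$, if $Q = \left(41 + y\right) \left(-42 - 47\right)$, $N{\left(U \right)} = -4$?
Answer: $-4717$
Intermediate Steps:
$r{\left(m,j \right)} = j + 2 m$ ($r{\left(m,j \right)} = m + \left(j + m\right) = j + 2 m$)
$y = 12$ ($y = 10 - \left(-4 + 2 \cdot 1\right) = 10 - \left(-4 + 2\right) = 10 - -2 = 10 + 2 = 12$)
$Q = -4717$ ($Q = \left(41 + 12\right) \left(-42 - 47\right) = 53 \left(-89\right) = -4717$)
$0 \left(-43 - 42\right) + Q = 0 \left(-43 - 42\right) - 4717 = 0 \left(-85\right) - 4717 = 0 - 4717 = -4717$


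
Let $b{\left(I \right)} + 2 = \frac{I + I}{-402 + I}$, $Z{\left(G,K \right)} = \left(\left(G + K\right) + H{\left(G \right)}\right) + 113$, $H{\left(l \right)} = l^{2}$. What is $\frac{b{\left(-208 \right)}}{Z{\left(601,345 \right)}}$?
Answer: $- \frac{201}{55244650} \approx -3.6384 \cdot 10^{-6}$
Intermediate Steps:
$Z{\left(G,K \right)} = 113 + G + K + G^{2}$ ($Z{\left(G,K \right)} = \left(\left(G + K\right) + G^{2}\right) + 113 = \left(G + K + G^{2}\right) + 113 = 113 + G + K + G^{2}$)
$b{\left(I \right)} = -2 + \frac{2 I}{-402 + I}$ ($b{\left(I \right)} = -2 + \frac{I + I}{-402 + I} = -2 + \frac{2 I}{-402 + I}$)
$\frac{b{\left(-208 \right)}}{Z{\left(601,345 \right)}} = \frac{804 \frac{1}{-402 - 208}}{113 + 601 + 345 + 601^{2}} = \frac{804 \frac{1}{-610}}{113 + 601 + 345 + 361201} = \frac{804 \left(- \frac{1}{610}\right)}{362260} = \left(- \frac{402}{305}\right) \frac{1}{362260} = - \frac{201}{55244650}$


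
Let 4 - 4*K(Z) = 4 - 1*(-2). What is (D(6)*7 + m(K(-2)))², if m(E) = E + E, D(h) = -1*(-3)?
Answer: 400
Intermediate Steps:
D(h) = 3
K(Z) = -½ (K(Z) = 1 - (4 - 1*(-2))/4 = 1 - (4 + 2)/4 = 1 - ¼*6 = 1 - 3/2 = -½)
m(E) = 2*E
(D(6)*7 + m(K(-2)))² = (3*7 + 2*(-½))² = (21 - 1)² = 20² = 400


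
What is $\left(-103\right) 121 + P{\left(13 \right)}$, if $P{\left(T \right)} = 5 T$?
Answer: $-12398$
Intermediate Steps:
$\left(-103\right) 121 + P{\left(13 \right)} = \left(-103\right) 121 + 5 \cdot 13 = -12463 + 65 = -12398$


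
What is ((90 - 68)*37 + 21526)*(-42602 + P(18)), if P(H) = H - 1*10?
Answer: -951549960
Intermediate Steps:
P(H) = -10 + H (P(H) = H - 10 = -10 + H)
((90 - 68)*37 + 21526)*(-42602 + P(18)) = ((90 - 68)*37 + 21526)*(-42602 + (-10 + 18)) = (22*37 + 21526)*(-42602 + 8) = (814 + 21526)*(-42594) = 22340*(-42594) = -951549960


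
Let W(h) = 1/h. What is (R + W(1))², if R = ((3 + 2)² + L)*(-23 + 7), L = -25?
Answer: 1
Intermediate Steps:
R = 0 (R = ((3 + 2)² - 25)*(-23 + 7) = (5² - 25)*(-16) = (25 - 25)*(-16) = 0*(-16) = 0)
(R + W(1))² = (0 + 1/1)² = (0 + 1)² = 1² = 1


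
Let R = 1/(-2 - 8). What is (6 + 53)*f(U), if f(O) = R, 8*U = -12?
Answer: -59/10 ≈ -5.9000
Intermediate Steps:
U = -3/2 (U = (⅛)*(-12) = -3/2 ≈ -1.5000)
R = -⅒ (R = 1/(-10) = -⅒ ≈ -0.10000)
f(O) = -⅒
(6 + 53)*f(U) = (6 + 53)*(-⅒) = 59*(-⅒) = -59/10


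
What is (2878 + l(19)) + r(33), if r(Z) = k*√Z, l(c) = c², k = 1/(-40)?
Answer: 3239 - √33/40 ≈ 3238.9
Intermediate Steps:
k = -1/40 (k = 1*(-1/40) = -1/40 ≈ -0.025000)
r(Z) = -√Z/40
(2878 + l(19)) + r(33) = (2878 + 19²) - √33/40 = (2878 + 361) - √33/40 = 3239 - √33/40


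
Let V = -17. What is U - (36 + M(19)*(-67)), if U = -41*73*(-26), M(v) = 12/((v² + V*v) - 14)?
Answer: 155631/2 ≈ 77816.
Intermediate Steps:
M(v) = 12/(-14 + v² - 17*v) (M(v) = 12/((v² - 17*v) - 14) = 12/(-14 + v² - 17*v))
U = 77818 (U = -2993*(-26) = 77818)
U - (36 + M(19)*(-67)) = 77818 - (36 + (12/(-14 + 19² - 17*19))*(-67)) = 77818 - (36 + (12/(-14 + 361 - 323))*(-67)) = 77818 - (36 + (12/24)*(-67)) = 77818 - (36 + (12*(1/24))*(-67)) = 77818 - (36 + (½)*(-67)) = 77818 - (36 - 67/2) = 77818 - 1*5/2 = 77818 - 5/2 = 155631/2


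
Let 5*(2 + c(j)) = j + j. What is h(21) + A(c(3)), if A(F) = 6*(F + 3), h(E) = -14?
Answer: -⅘ ≈ -0.80000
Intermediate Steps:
c(j) = -2 + 2*j/5 (c(j) = -2 + (j + j)/5 = -2 + (2*j)/5 = -2 + 2*j/5)
A(F) = 18 + 6*F (A(F) = 6*(3 + F) = 18 + 6*F)
h(21) + A(c(3)) = -14 + (18 + 6*(-2 + (⅖)*3)) = -14 + (18 + 6*(-2 + 6/5)) = -14 + (18 + 6*(-⅘)) = -14 + (18 - 24/5) = -14 + 66/5 = -⅘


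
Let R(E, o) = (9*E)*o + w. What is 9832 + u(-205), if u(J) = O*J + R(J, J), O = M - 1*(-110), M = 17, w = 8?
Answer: 362030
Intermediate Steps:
R(E, o) = 8 + 9*E*o (R(E, o) = (9*E)*o + 8 = 9*E*o + 8 = 8 + 9*E*o)
O = 127 (O = 17 - 1*(-110) = 17 + 110 = 127)
u(J) = 8 + 9*J² + 127*J (u(J) = 127*J + (8 + 9*J*J) = 127*J + (8 + 9*J²) = 8 + 9*J² + 127*J)
9832 + u(-205) = 9832 + (8 + 9*(-205)² + 127*(-205)) = 9832 + (8 + 9*42025 - 26035) = 9832 + (8 + 378225 - 26035) = 9832 + 352198 = 362030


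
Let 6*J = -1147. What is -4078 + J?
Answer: -25615/6 ≈ -4269.2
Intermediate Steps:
J = -1147/6 (J = (1/6)*(-1147) = -1147/6 ≈ -191.17)
-4078 + J = -4078 - 1147/6 = -25615/6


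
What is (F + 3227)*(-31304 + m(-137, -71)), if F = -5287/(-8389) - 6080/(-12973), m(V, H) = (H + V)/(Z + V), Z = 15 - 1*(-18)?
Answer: -10996881136261380/108830497 ≈ -1.0105e+8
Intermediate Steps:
Z = 33 (Z = 15 + 18 = 33)
m(V, H) = (H + V)/(33 + V)
F = 119593371/108830497 (F = -5287*(-1/8389) - 6080*(-1/12973) = 5287/8389 + 6080/12973 = 119593371/108830497 ≈ 1.0989)
(F + 3227)*(-31304 + m(-137, -71)) = (119593371/108830497 + 3227)*(-31304 + (-71 - 137)/(33 - 137)) = 351315607190*(-31304 - 208/(-104))/108830497 = 351315607190*(-31304 - 1/104*(-208))/108830497 = 351315607190*(-31304 + 2)/108830497 = (351315607190/108830497)*(-31302) = -10996881136261380/108830497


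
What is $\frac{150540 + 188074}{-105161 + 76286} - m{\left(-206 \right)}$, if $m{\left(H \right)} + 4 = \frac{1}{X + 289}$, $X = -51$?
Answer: $- \frac{7590001}{981750} \approx -7.7311$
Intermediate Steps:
$m{\left(H \right)} = - \frac{951}{238}$ ($m{\left(H \right)} = -4 + \frac{1}{-51 + 289} = -4 + \frac{1}{238} = - \frac{951}{238}$)
$\frac{150540 + 188074}{-105161 + 76286} - m{\left(-206 \right)} = \frac{150540 + 188074}{-105161 + 76286} - - \frac{951}{238} = \frac{338614}{-28875} + \frac{951}{238} = 338614 \left(- \frac{1}{28875}\right) + \frac{951}{238} = - \frac{338614}{28875} + \frac{951}{238} = - \frac{7590001}{981750}$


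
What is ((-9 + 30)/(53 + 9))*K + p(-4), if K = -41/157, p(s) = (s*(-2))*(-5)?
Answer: -390221/9734 ≈ -40.088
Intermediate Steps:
p(s) = 10*s (p(s) = -2*s*(-5) = 10*s)
K = -41/157 (K = -41*1/157 = -41/157 ≈ -0.26115)
((-9 + 30)/(53 + 9))*K + p(-4) = ((-9 + 30)/(53 + 9))*(-41/157) + 10*(-4) = (21/62)*(-41/157) - 40 = -861/9734 - 40 = -390221/9734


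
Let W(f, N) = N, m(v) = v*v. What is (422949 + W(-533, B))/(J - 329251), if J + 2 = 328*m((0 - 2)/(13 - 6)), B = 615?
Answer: -20754636/16132085 ≈ -1.2865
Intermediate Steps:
m(v) = v²
J = 1214/49 (J = -2 + 328*((0 - 2)/(13 - 6))² = -2 + 328*(-2/7)² = -2 + 328*(4/49) = -2 + 1312/49 = 1214/49 ≈ 24.776)
(422949 + W(-533, B))/(J - 329251) = (422949 + 615)/(1214/49 - 329251) = 423564/(-16132085/49) = 423564*(-49/16132085) = -20754636/16132085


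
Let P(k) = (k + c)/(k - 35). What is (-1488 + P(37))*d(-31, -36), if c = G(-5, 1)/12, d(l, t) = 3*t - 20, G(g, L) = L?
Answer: 564272/3 ≈ 1.8809e+5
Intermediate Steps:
d(l, t) = -20 + 3*t
c = 1/12 ≈ 0.083333
P(k) = (1/12 + k)/(-35 + k) (P(k) = (k + 1/12)/(k - 35) = (1/12 + k)/(-35 + k))
(-1488 + P(37))*d(-31, -36) = (-1488 + (1/12 + 37)/(-35 + 37))*(-20 + 3*(-36)) = (-1488 + (445/12)/2)*(-20 - 108) = (-1488 + (½)*(445/12))*(-128) = (-1488 + 445/24)*(-128) = -35267/24*(-128) = 564272/3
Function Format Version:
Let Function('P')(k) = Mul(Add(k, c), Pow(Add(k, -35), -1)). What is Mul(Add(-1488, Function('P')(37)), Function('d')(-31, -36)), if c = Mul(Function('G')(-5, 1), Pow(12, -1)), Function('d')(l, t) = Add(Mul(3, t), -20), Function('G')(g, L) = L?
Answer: Rational(564272, 3) ≈ 1.8809e+5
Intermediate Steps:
Function('d')(l, t) = Add(-20, Mul(3, t))
c = Rational(1, 12) (c = Mul(1, Pow(12, -1)) = Mul(1, Rational(1, 12)) = Rational(1, 12) ≈ 0.083333)
Function('P')(k) = Mul(Pow(Add(-35, k), -1), Add(Rational(1, 12), k)) (Function('P')(k) = Mul(Add(k, Rational(1, 12)), Pow(Add(k, -35), -1)) = Mul(Add(Rational(1, 12), k), Pow(Add(-35, k), -1)) = Mul(Pow(Add(-35, k), -1), Add(Rational(1, 12), k)))
Mul(Add(-1488, Function('P')(37)), Function('d')(-31, -36)) = Mul(Add(-1488, Mul(Pow(Add(-35, 37), -1), Add(Rational(1, 12), 37))), Add(-20, Mul(3, -36))) = Mul(Add(-1488, Mul(Pow(2, -1), Rational(445, 12))), Add(-20, -108)) = Mul(Add(-1488, Mul(Rational(1, 2), Rational(445, 12))), -128) = Mul(Add(-1488, Rational(445, 24)), -128) = Mul(Rational(-35267, 24), -128) = Rational(564272, 3)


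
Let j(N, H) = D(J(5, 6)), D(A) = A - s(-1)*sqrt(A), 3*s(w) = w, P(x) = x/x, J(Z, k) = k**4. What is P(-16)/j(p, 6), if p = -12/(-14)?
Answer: 1/1308 ≈ 0.00076453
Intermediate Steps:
P(x) = 1
p = 6/7 (p = -12*(-1/14) = 6/7 ≈ 0.85714)
s(w) = w/3
D(A) = A + sqrt(A)/3 (D(A) = A - (1/3)*(-1)*sqrt(A) = A - (-1)*sqrt(A)/3 = A + sqrt(A)/3)
j(N, H) = 1308 (j(N, H) = 6**4 + sqrt(6**4)/3 = 1296 + sqrt(1296)/3 = 1296 + (1/3)*36 = 1296 + 12 = 1308)
P(-16)/j(p, 6) = 1/1308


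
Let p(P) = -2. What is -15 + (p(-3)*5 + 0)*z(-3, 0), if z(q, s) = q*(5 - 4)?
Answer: 15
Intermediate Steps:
z(q, s) = q (z(q, s) = q*1 = q)
-15 + (p(-3)*5 + 0)*z(-3, 0) = -15 + (-2*5 + 0)*(-3) = -15 + (-10 + 0)*(-3) = -15 - 10*(-3) = -15 + 30 = 15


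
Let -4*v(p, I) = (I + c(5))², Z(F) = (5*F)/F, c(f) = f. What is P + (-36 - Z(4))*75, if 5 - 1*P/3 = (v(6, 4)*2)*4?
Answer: -2574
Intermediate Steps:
Z(F) = 5
v(p, I) = -(5 + I)²/4 (v(p, I) = -(I + 5)²/4 = -(5 + I)²/4)
P = 501 (P = 15 - 3*-(5 + 4)²/4*2*4 = 15 - 3*-¼*9²*2*4 = 15 - 3*-¼*81*2*4 = 15 - 3*(-81/4*2)*4 = 15 - (-243)*4/2 = 15 - 3*(-162) = 15 + 486 = 501)
P + (-36 - Z(4))*75 = 501 + (-36 - 1*5)*75 = 501 + (-36 - 5)*75 = 501 - 41*75 = 501 - 3075 = -2574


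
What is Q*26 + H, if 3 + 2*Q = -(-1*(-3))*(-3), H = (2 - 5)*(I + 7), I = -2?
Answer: 63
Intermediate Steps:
H = -15 (H = (2 - 5)*(-2 + 7) = -3*5 = -15)
Q = 3 (Q = -3/2 + (-(-1*(-3))*(-3))/2 = -3/2 + (-3*(-3))/2 = -3/2 + (-1*(-9))/2 = -3/2 + (½)*9 = -3/2 + 9/2 = 3)
Q*26 + H = 3*26 - 15 = 78 - 15 = 63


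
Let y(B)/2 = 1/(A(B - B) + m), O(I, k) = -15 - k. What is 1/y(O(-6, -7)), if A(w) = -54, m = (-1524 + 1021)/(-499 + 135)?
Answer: -19153/728 ≈ -26.309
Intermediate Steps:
m = 503/364 (m = -503/(-364) = -503*(-1/364) = 503/364 ≈ 1.3819)
y(B) = -728/19153 (y(B) = 2/(-54 + 503/364) = 2/(-19153/364) = 2*(-364/19153) = -728/19153)
1/y(O(-6, -7)) = 1/(-728/19153) = -19153/728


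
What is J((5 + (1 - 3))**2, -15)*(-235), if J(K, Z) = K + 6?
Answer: -3525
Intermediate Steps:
J(K, Z) = 6 + K
J((5 + (1 - 3))**2, -15)*(-235) = (6 + (5 + (1 - 3))**2)*(-235) = (6 + (5 - 2)**2)*(-235) = (6 + 3**2)*(-235) = (6 + 9)*(-235) = 15*(-235) = -3525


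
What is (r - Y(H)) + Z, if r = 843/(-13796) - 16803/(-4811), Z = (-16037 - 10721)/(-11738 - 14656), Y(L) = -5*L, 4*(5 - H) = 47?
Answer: -12834262963763/437959310766 ≈ -29.305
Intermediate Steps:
H = -27/4 (H = 5 - 1/4*47 = 5 - 47/4 = -27/4 ≈ -6.7500)
Z = 13379/13197 (Z = -26758/(-26394) = -26758*(-1/26394) = 13379/13197 ≈ 1.0138)
r = 227758515/66372556 (r = 843*(-1/13796) - 16803*(-1/4811) = -843/13796 + 16803/4811 = 227758515/66372556 ≈ 3.4315)
(r - Y(H)) + Z = (227758515/66372556 - (-5)*(-27)/4) + 13379/13197 = (227758515/66372556 - 1*135/4) + 13379/13197 = (227758515/66372556 - 135/4) + 13379/13197 = -1006157625/33186278 + 13379/13197 = -12834262963763/437959310766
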